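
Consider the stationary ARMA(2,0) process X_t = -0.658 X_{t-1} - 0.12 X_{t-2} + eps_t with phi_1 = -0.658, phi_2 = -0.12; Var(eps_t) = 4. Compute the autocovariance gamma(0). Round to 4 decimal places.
\gamma(0) = 6.1976

Multiply the model equation by X_{t-k} and take expectations. With theta_0 = psi_0 = 1 and psi_j the MA(infinity) weights, this gives
  gamma(k) - sum_i phi_i gamma(k-i) = c_k,
  c_k = sigma^2 * sum_{j=k..q} theta_j psi_{j-k}   (c_k = 0 for k > q),
using gamma(-m) = gamma(m).
Pure AR (q = 0): c_0 = sigma^2 = 4, c_k = 0 for k >= 1.
Equations for k = 0, 1, 2 (AR order 2, c_2 = 0):
  (E0) gamma(0) = phi_1 gamma(1) + phi_2 gamma(2) + c_0
  (E1) gamma(1) = phi_1 gamma(0) + phi_2 gamma(1) + c_1
  (E2) gamma(2) = phi_1 gamma(1) + phi_2 gamma(0)
From (E1): gamma(1) = A gamma(0) + B with
  A = phi_1 / (1 - phi_2) = -0.658 / 1.12 = -0.5875,   B = c_1 / (1 - phi_2) = 0 / 1.12 = 0.
Insert (E2) into (E0): gamma(0) (1 - phi_2^2) = phi_1 (1 + phi_2) gamma(1) + c_0.
  phi_1 (1 + phi_2) = (-0.658)(0.88) = -0.57904,   1 - phi_2^2 = 0.9856.
Replace gamma(1) by A gamma(0) + B and collect gamma(0):
  gamma(0) [0.9856 - (-0.57904)(-0.5875)] = c_0 = 4
  gamma(0) * 0.645414 = 4
  gamma(0) = 4 / 0.645414 = 6.197572.
Therefore gamma(0) = 6.1976 (to 4 decimal places).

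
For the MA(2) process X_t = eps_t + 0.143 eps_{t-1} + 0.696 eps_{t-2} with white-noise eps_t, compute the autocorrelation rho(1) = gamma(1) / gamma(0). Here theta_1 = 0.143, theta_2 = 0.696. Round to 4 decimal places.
\rho(1) = 0.1612

For an MA(q) process with theta_0 = 1, the autocovariance is
  gamma(k) = sigma^2 * sum_{i=0..q-k} theta_i * theta_{i+k},
and rho(k) = gamma(k) / gamma(0). Sigma^2 cancels.
  numerator   = (1)*(0.143) + (0.143)*(0.696) = 0.242528.
  denominator = (1)^2 + (0.143)^2 + (0.696)^2 = 1.504865.
  rho(1) = 0.242528 / 1.504865 = 0.1612.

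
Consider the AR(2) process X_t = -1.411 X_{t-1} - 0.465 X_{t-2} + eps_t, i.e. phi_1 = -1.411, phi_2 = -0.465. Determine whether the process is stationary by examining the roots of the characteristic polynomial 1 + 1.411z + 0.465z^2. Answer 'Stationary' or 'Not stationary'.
\text{Stationary}

The AR(p) characteristic polynomial is P(z) = 1 + 1.411z + 0.465z^2.
Stationarity requires all roots to lie outside the unit circle, i.e. |z| > 1 for every root.
Set 1 + (1.411) z + (0.465) z^2 = 0, i.e. a z^2 + b z + c = 0 with a = 0.465, b = 1.411, c = 1.
Discriminant D = b^2 - 4ac = (1.411)^2 - 4*(0.465)*1 = 1.990921 - (1.86) = 0.130921.
D >= 0, so the roots are real: z = (-b +/- sqrt(D)) / (2a) = (-1.411 +/- 0.36183) / (0.93).
  z_1 = (-1.411 + 0.36183) / (0.93) = -1.1281,   |z_1| = 1.1281.
  z_2 = (-1.411 - 0.36183) / (0.93) = -1.9063,   |z_2| = 1.9063.
Moduli of all roots: 1.1281, 1.9063.
All moduli strictly greater than 1? Yes.
Verdict: Stationary.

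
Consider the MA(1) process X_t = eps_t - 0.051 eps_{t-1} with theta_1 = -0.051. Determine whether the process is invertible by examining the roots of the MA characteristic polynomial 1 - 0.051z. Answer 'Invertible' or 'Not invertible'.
\text{Invertible}

The MA(q) characteristic polynomial is P(z) = 1 - 0.051z.
Invertibility requires all roots to lie outside the unit circle, i.e. |z| > 1 for every root.
This is linear in z: 1 + (-0.051) z = 0  =>  z = -1/(-0.051) = 19.607843,  |z| = 19.607843.
Moduli of all roots: 19.6078.
All moduli strictly greater than 1? Yes.
Verdict: Invertible.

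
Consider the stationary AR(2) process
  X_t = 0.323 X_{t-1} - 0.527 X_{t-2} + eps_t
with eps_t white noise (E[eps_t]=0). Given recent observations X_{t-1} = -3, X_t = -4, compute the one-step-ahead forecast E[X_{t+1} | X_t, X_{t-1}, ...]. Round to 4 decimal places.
E[X_{t+1} \mid \mathcal F_t] = 0.2890

For an AR(p) model X_t = c + sum_i phi_i X_{t-i} + eps_t, the
one-step-ahead conditional mean is
  E[X_{t+1} | X_t, ...] = c + sum_i phi_i X_{t+1-i}.
Substitute known values:
  E[X_{t+1} | ...] = (0.323) * (-4) + (-0.527) * (-3)
                   = 0.2890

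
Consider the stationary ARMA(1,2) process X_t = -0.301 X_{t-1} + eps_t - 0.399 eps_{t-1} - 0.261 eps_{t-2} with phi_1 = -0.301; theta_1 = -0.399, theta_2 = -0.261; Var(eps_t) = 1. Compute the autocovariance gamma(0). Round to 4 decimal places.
\gamma(0) = 1.4928

Multiply the model equation by X_{t-k} and take expectations. With theta_0 = psi_0 = 1 and psi_j the MA(infinity) weights, this gives
  gamma(k) - sum_i phi_i gamma(k-i) = c_k,
  c_k = sigma^2 * sum_{j=k..q} theta_j psi_{j-k}   (c_k = 0 for k > q),
using gamma(-m) = gamma(m).
psi-weights needed (psi_j = theta_j + sum_i phi_i psi_{j-i}):
  psi_1 = theta_1 + phi_1 = -0.399 + (-0.301) = -0.7
  psi_2 = theta_2 + phi_1 psi_1 = -0.261 + (-0.301)(-0.7) = -0.0503
Right-hand sides:
  c_0 = sigma^2 (1 + theta_1 psi_1 + theta_2 psi_2) = 1 * (1 + (-0.399)(-0.7) + (-0.261)(-0.0503)) = 1 * 1.292428 = 1.292428
  c_1 = sigma^2 (theta_1 + theta_2 psi_1) = 1 * (-0.399 + (-0.261)(-0.7)) = -0.2163
  c_2 = sigma^2 theta_2 = 1 * (-0.261) = -0.261
Equations for k = 0 and k = 1 (AR order 1):
  gamma(0) = phi_1 gamma(1) + c_0
  gamma(1) = phi_1 gamma(0) + c_1
Substituting the second into the first: gamma(0) (1 - phi_1^2) = c_0 + phi_1 c_1, so
  gamma(0) = (c_0 + phi_1 c_1) / (1 - phi_1^2) = (1.292428 + (-0.301)(-0.2163)) / (1 - (-0.301)^2) = 1.357535 / 0.909399 = 1.492782.
Therefore gamma(0) = 1.4928 (to 4 decimal places).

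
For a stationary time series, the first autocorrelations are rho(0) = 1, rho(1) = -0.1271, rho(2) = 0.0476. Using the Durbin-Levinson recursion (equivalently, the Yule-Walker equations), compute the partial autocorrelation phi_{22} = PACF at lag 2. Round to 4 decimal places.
\phi_{22} = 0.0320

The PACF at lag k is phi_{kk}, the last component of the solution
to the Yule-Walker system G_k phi = r_k where
  (G_k)_{ij} = rho(|i - j|), (r_k)_i = rho(i), i,j = 1..k.
Equivalently, Durbin-Levinson gives phi_{kk} iteratively:
  phi_{11} = rho(1)
  phi_{kk} = [rho(k) - sum_{j=1..k-1} phi_{k-1,j} rho(k-j)]
            / [1 - sum_{j=1..k-1} phi_{k-1,j} rho(j)],
  phi_{k,j} = phi_{k-1,j} - phi_{kk} phi_{k-1,k-j},  j = 1..k-1.
Step k = 1:
  phi_11 = rho(1) = -0.1271.
Step k = 2:
  phi_22 = [rho(2) - phi_11 rho(1)] / [1 - phi_11 rho(1)] = [0.0476 - (-0.1271)(-0.1271)] / [1 - (-0.1271)(-0.1271)]
         = 0.03144559 / 0.98384559 = 0.032.
Therefore phi_{22} = 0.0320.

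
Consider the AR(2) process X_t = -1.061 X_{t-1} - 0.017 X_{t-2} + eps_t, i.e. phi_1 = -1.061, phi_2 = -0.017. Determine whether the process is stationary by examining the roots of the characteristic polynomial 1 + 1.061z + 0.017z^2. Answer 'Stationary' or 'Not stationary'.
\text{Not stationary}

The AR(p) characteristic polynomial is P(z) = 1 + 1.061z + 0.017z^2.
Stationarity requires all roots to lie outside the unit circle, i.e. |z| > 1 for every root.
Set 1 + (1.061) z + (0.017) z^2 = 0, i.e. a z^2 + b z + c = 0 with a = 0.017, b = 1.061, c = 1.
Discriminant D = b^2 - 4ac = (1.061)^2 - 4*(0.017)*1 = 1.125721 - (0.068) = 1.057721.
D >= 0, so the roots are real: z = (-b +/- sqrt(D)) / (2a) = (-1.061 +/- 1.028456) / (0.034).
  z_1 = (-1.061 + 1.028456) / (0.034) = -0.9572,   |z_1| = 0.9572.
  z_2 = (-1.061 - 1.028456) / (0.034) = -61.4546,   |z_2| = 61.4546.
Moduli of all roots: 0.9572, 61.4546.
All moduli strictly greater than 1? No.
Verdict: Not stationary.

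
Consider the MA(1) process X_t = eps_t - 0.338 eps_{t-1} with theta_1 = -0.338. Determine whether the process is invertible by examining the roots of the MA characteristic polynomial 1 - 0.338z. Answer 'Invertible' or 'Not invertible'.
\text{Invertible}

The MA(q) characteristic polynomial is P(z) = 1 - 0.338z.
Invertibility requires all roots to lie outside the unit circle, i.e. |z| > 1 for every root.
This is linear in z: 1 + (-0.338) z = 0  =>  z = -1/(-0.338) = 2.95858,  |z| = 2.95858.
Moduli of all roots: 2.9586.
All moduli strictly greater than 1? Yes.
Verdict: Invertible.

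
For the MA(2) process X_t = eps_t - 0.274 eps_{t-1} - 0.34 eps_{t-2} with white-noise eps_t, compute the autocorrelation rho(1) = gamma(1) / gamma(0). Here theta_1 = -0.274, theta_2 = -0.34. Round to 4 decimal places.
\rho(1) = -0.1519

For an MA(q) process with theta_0 = 1, the autocovariance is
  gamma(k) = sigma^2 * sum_{i=0..q-k} theta_i * theta_{i+k},
and rho(k) = gamma(k) / gamma(0). Sigma^2 cancels.
  numerator   = (1)*(-0.274) + (-0.274)*(-0.34) = -0.18084.
  denominator = (1)^2 + (-0.274)^2 + (-0.34)^2 = 1.190676.
  rho(1) = -0.18084 / 1.190676 = -0.1519.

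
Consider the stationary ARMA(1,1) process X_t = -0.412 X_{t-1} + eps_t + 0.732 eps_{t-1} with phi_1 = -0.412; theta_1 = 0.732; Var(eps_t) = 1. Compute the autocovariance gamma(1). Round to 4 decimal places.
\gamma(1) = 0.2692

Multiply the model equation by X_{t-k} and take expectations. With theta_0 = psi_0 = 1 and psi_j the MA(infinity) weights, this gives
  gamma(k) - sum_i phi_i gamma(k-i) = c_k,
  c_k = sigma^2 * sum_{j=k..q} theta_j psi_{j-k}   (c_k = 0 for k > q),
using gamma(-m) = gamma(m).
psi-weights needed (psi_j = theta_j + sum_i phi_i psi_{j-i}):
  psi_1 = theta_1 + phi_1 = 0.732 + (-0.412) = 0.32
Right-hand sides:
  c_0 = sigma^2 (1 + theta_1 psi_1) = 1 * (1 + (0.732)(0.32)) = 1 * 1.23424 = 1.23424
  c_1 = sigma^2 theta_1 = 1 * (0.732) = 0.732
  c_2 = 0
Equations for k = 0 and k = 1 (AR order 1):
  gamma(0) = phi_1 gamma(1) + c_0
  gamma(1) = phi_1 gamma(0) + c_1
Substituting the second into the first: gamma(0) (1 - phi_1^2) = c_0 + phi_1 c_1, so
  gamma(0) = (c_0 + phi_1 c_1) / (1 - phi_1^2) = (1.23424 + (-0.412)(0.732)) / (1 - (-0.412)^2) = 0.932656 / 0.830256 = 1.123335.
  gamma(1) = phi_1 gamma(0) + c_1 = (-0.412)(1.123335) + (0.732) = 0.269186.
Therefore gamma(1) = 0.2692 (to 4 decimal places).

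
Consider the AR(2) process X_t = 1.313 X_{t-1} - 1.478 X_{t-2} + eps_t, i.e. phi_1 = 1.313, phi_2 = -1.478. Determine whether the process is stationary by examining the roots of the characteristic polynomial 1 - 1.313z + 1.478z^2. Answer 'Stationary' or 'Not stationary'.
\text{Not stationary}

The AR(p) characteristic polynomial is P(z) = 1 - 1.313z + 1.478z^2.
Stationarity requires all roots to lie outside the unit circle, i.e. |z| > 1 for every root.
Set 1 + (-1.313) z + (1.478) z^2 = 0, i.e. a z^2 + b z + c = 0 with a = 1.478, b = -1.313, c = 1.
Discriminant D = b^2 - 4ac = (-1.313)^2 - 4*(1.478)*1 = 1.723969 - (5.912) = -4.188031.
D < 0, so the roots are the complex-conjugate pair z = (-b +/- i sqrt(-D)) / (2a) = 0.4442 +/- 0.6923i.
For a conjugate pair |z|^2 = z * conj(z) = (product of roots) = c/a = 1/(1.478) = 0.67659, so |z| = sqrt(0.67659) = 0.8226 for both roots.
Moduli of all roots: 0.8226, 0.8226.
All moduli strictly greater than 1? No.
Verdict: Not stationary.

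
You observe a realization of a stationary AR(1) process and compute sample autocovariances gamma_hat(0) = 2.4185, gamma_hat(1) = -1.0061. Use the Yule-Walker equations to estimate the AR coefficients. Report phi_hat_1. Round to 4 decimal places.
\hat\phi_{1} = -0.4160

The Yule-Walker equations for an AR(p) process read, in matrix form,
  Gamma_p phi = r_p,   with   (Gamma_p)_{ij} = gamma(|i - j|),
                       (r_p)_i = gamma(i),   i,j = 1..p.
Substitute the sample gammas (Toeplitz matrix and right-hand side of size 1):
  Gamma_p = [[2.4185]]
  r_p     = [-1.0061]
With p = 1 this is the single equation gamma(0) phi_1 = gamma(1):
  phi_hat_1 = gamma(1) / gamma(0) = -1.0061 / 2.4185 = -0.4160.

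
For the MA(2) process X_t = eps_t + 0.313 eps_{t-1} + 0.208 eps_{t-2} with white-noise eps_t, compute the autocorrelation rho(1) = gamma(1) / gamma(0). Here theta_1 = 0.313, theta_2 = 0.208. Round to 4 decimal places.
\rho(1) = 0.3313

For an MA(q) process with theta_0 = 1, the autocovariance is
  gamma(k) = sigma^2 * sum_{i=0..q-k} theta_i * theta_{i+k},
and rho(k) = gamma(k) / gamma(0). Sigma^2 cancels.
  numerator   = (1)*(0.313) + (0.313)*(0.208) = 0.378104.
  denominator = (1)^2 + (0.313)^2 + (0.208)^2 = 1.141233.
  rho(1) = 0.378104 / 1.141233 = 0.3313.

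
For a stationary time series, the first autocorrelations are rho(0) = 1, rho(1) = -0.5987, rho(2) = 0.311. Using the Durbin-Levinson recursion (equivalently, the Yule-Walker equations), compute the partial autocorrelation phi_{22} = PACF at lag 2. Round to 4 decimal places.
\phi_{22} = -0.0739

The PACF at lag k is phi_{kk}, the last component of the solution
to the Yule-Walker system G_k phi = r_k where
  (G_k)_{ij} = rho(|i - j|), (r_k)_i = rho(i), i,j = 1..k.
Equivalently, Durbin-Levinson gives phi_{kk} iteratively:
  phi_{11} = rho(1)
  phi_{kk} = [rho(k) - sum_{j=1..k-1} phi_{k-1,j} rho(k-j)]
            / [1 - sum_{j=1..k-1} phi_{k-1,j} rho(j)],
  phi_{k,j} = phi_{k-1,j} - phi_{kk} phi_{k-1,k-j},  j = 1..k-1.
Step k = 1:
  phi_11 = rho(1) = -0.5987.
Step k = 2:
  phi_22 = [rho(2) - phi_11 rho(1)] / [1 - phi_11 rho(1)] = [0.311 - (-0.5987)(-0.5987)] / [1 - (-0.5987)(-0.5987)]
         = -0.04744169 / 0.64155831 = -0.0739.
Therefore phi_{22} = -0.0739.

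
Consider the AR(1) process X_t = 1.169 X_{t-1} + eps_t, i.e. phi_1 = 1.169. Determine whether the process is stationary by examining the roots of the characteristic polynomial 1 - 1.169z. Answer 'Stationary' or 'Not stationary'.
\text{Not stationary}

The AR(p) characteristic polynomial is P(z) = 1 - 1.169z.
Stationarity requires all roots to lie outside the unit circle, i.e. |z| > 1 for every root.
This is linear in z: 1 + (-1.169) z = 0  =>  z = -1/(-1.169) = 0.855432,  |z| = 0.855432.
Moduli of all roots: 0.8554.
All moduli strictly greater than 1? No.
Verdict: Not stationary.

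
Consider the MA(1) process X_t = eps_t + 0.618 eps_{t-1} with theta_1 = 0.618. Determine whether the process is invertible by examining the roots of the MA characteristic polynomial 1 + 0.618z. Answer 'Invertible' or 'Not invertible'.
\text{Invertible}

The MA(q) characteristic polynomial is P(z) = 1 + 0.618z.
Invertibility requires all roots to lie outside the unit circle, i.e. |z| > 1 for every root.
This is linear in z: 1 + (0.618) z = 0  =>  z = -1/(0.618) = -1.618123,  |z| = 1.618123.
Moduli of all roots: 1.6181.
All moduli strictly greater than 1? Yes.
Verdict: Invertible.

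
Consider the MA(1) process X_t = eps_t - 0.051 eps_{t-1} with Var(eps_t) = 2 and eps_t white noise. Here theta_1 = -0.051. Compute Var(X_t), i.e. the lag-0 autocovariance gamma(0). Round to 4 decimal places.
\gamma(0) = 2.0052

For an MA(q) process X_t = eps_t + sum_i theta_i eps_{t-i} with
Var(eps_t) = sigma^2, the variance is
  gamma(0) = sigma^2 * (1 + sum_i theta_i^2).
  sum_i theta_i^2 = (-0.051)^2 = 0.002601.
  gamma(0) = 2 * (1 + 0.002601) = 2 * 1.002601 = 2.005202, which rounds to 2.0052.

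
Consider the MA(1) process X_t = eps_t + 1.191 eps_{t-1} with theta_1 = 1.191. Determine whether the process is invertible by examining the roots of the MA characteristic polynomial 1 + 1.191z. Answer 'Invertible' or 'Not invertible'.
\text{Not invertible}

The MA(q) characteristic polynomial is P(z) = 1 + 1.191z.
Invertibility requires all roots to lie outside the unit circle, i.e. |z| > 1 for every root.
This is linear in z: 1 + (1.191) z = 0  =>  z = -1/(1.191) = -0.839631,  |z| = 0.839631.
Moduli of all roots: 0.8396.
All moduli strictly greater than 1? No.
Verdict: Not invertible.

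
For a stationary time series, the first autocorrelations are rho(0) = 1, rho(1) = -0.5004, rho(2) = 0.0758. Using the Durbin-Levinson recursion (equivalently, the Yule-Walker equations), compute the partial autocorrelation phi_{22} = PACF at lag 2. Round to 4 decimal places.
\phi_{22} = -0.2329

The PACF at lag k is phi_{kk}, the last component of the solution
to the Yule-Walker system G_k phi = r_k where
  (G_k)_{ij} = rho(|i - j|), (r_k)_i = rho(i), i,j = 1..k.
Equivalently, Durbin-Levinson gives phi_{kk} iteratively:
  phi_{11} = rho(1)
  phi_{kk} = [rho(k) - sum_{j=1..k-1} phi_{k-1,j} rho(k-j)]
            / [1 - sum_{j=1..k-1} phi_{k-1,j} rho(j)],
  phi_{k,j} = phi_{k-1,j} - phi_{kk} phi_{k-1,k-j},  j = 1..k-1.
Step k = 1:
  phi_11 = rho(1) = -0.5004.
Step k = 2:
  phi_22 = [rho(2) - phi_11 rho(1)] / [1 - phi_11 rho(1)] = [0.0758 - (-0.5004)(-0.5004)] / [1 - (-0.5004)(-0.5004)]
         = -0.17460016 / 0.74959984 = -0.2329.
Therefore phi_{22} = -0.2329.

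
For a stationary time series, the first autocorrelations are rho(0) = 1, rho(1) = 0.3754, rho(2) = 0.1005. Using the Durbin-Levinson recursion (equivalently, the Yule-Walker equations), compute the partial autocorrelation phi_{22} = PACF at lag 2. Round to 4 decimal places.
\phi_{22} = -0.0471

The PACF at lag k is phi_{kk}, the last component of the solution
to the Yule-Walker system G_k phi = r_k where
  (G_k)_{ij} = rho(|i - j|), (r_k)_i = rho(i), i,j = 1..k.
Equivalently, Durbin-Levinson gives phi_{kk} iteratively:
  phi_{11} = rho(1)
  phi_{kk} = [rho(k) - sum_{j=1..k-1} phi_{k-1,j} rho(k-j)]
            / [1 - sum_{j=1..k-1} phi_{k-1,j} rho(j)],
  phi_{k,j} = phi_{k-1,j} - phi_{kk} phi_{k-1,k-j},  j = 1..k-1.
Step k = 1:
  phi_11 = rho(1) = 0.3754.
Step k = 2:
  phi_22 = [rho(2) - phi_11 rho(1)] / [1 - phi_11 rho(1)] = [0.1005 - (0.3754)(0.3754)] / [1 - (0.3754)(0.3754)]
         = -0.04042516 / 0.85907484 = -0.0471.
Therefore phi_{22} = -0.0471.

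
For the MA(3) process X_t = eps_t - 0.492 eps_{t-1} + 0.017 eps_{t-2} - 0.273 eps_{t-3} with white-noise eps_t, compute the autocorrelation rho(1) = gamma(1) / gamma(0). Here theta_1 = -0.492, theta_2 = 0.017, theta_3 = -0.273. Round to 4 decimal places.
\rho(1) = -0.3835

For an MA(q) process with theta_0 = 1, the autocovariance is
  gamma(k) = sigma^2 * sum_{i=0..q-k} theta_i * theta_{i+k},
and rho(k) = gamma(k) / gamma(0). Sigma^2 cancels.
  numerator   = (1)*(-0.492) + (-0.492)*(0.017) + (0.017)*(-0.273) = -0.505005.
  denominator = (1)^2 + (-0.492)^2 + (0.017)^2 + (-0.273)^2 = 1.316882.
  rho(1) = -0.505005 / 1.316882 = -0.3835.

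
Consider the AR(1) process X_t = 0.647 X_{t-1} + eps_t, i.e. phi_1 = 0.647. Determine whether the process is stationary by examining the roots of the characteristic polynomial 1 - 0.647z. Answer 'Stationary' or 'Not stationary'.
\text{Stationary}

The AR(p) characteristic polynomial is P(z) = 1 - 0.647z.
Stationarity requires all roots to lie outside the unit circle, i.e. |z| > 1 for every root.
This is linear in z: 1 + (-0.647) z = 0  =>  z = -1/(-0.647) = 1.545595,  |z| = 1.545595.
Moduli of all roots: 1.5456.
All moduli strictly greater than 1? Yes.
Verdict: Stationary.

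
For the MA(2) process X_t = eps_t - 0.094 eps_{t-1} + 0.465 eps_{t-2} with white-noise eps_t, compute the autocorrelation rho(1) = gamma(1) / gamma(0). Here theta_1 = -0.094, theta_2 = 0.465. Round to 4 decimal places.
\rho(1) = -0.1124

For an MA(q) process with theta_0 = 1, the autocovariance is
  gamma(k) = sigma^2 * sum_{i=0..q-k} theta_i * theta_{i+k},
and rho(k) = gamma(k) / gamma(0). Sigma^2 cancels.
  numerator   = (1)*(-0.094) + (-0.094)*(0.465) = -0.13771.
  denominator = (1)^2 + (-0.094)^2 + (0.465)^2 = 1.225061.
  rho(1) = -0.13771 / 1.225061 = -0.1124.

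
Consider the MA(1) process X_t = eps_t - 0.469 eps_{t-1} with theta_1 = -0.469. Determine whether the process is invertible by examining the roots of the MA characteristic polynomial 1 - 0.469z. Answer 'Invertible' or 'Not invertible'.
\text{Invertible}

The MA(q) characteristic polynomial is P(z) = 1 - 0.469z.
Invertibility requires all roots to lie outside the unit circle, i.e. |z| > 1 for every root.
This is linear in z: 1 + (-0.469) z = 0  =>  z = -1/(-0.469) = 2.132196,  |z| = 2.132196.
Moduli of all roots: 2.1322.
All moduli strictly greater than 1? Yes.
Verdict: Invertible.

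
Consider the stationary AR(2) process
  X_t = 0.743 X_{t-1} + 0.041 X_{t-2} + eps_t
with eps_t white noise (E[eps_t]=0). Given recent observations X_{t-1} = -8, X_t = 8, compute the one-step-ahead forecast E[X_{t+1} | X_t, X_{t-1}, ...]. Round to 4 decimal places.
E[X_{t+1} \mid \mathcal F_t] = 5.6160

For an AR(p) model X_t = c + sum_i phi_i X_{t-i} + eps_t, the
one-step-ahead conditional mean is
  E[X_{t+1} | X_t, ...] = c + sum_i phi_i X_{t+1-i}.
Substitute known values:
  E[X_{t+1} | ...] = (0.743) * (8) + (0.041) * (-8)
                   = 5.6160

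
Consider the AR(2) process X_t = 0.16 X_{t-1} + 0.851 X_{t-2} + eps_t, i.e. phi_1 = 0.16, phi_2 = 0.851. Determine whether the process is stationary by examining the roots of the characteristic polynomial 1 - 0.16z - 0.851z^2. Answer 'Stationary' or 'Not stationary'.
\text{Not stationary}

The AR(p) characteristic polynomial is P(z) = 1 - 0.16z - 0.851z^2.
Stationarity requires all roots to lie outside the unit circle, i.e. |z| > 1 for every root.
Set 1 + (-0.16) z + (-0.851) z^2 = 0, i.e. a z^2 + b z + c = 0 with a = -0.851, b = -0.16, c = 1.
Discriminant D = b^2 - 4ac = (-0.16)^2 - 4*(-0.851)*1 = 0.0256 - (-3.404) = 3.4296.
D >= 0, so the roots are real: z = (-b +/- sqrt(D)) / (2a) = (0.16 +/- 1.851918) / (-1.702).
  z_1 = (0.16 + 1.851918) / (-1.702) = -1.1821,   |z_1| = 1.1821.
  z_2 = (0.16 - 1.851918) / (-1.702) = 0.9941,   |z_2| = 0.9941.
Moduli of all roots: 1.1821, 0.9941.
All moduli strictly greater than 1? No.
Verdict: Not stationary.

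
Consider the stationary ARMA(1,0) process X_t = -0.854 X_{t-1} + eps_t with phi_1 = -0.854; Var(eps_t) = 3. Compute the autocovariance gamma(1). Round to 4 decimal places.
\gamma(1) = -9.4649

Multiply the model equation by X_{t-k} and take expectations. With theta_0 = psi_0 = 1 and psi_j the MA(infinity) weights, this gives
  gamma(k) - sum_i phi_i gamma(k-i) = c_k,
  c_k = sigma^2 * sum_{j=k..q} theta_j psi_{j-k}   (c_k = 0 for k > q),
using gamma(-m) = gamma(m).
Pure AR (q = 0): c_0 = sigma^2 = 3, c_k = 0 for k >= 1.
Equations for k = 0 and k = 1 (AR order 1):
  gamma(0) = phi_1 gamma(1) + c_0
  gamma(1) = phi_1 gamma(0) + c_1
Substituting the second into the first: gamma(0) (1 - phi_1^2) = c_0 + phi_1 c_1, so
  gamma(0) = c_0 / (1 - phi_1^2) = 3 / (1 - (-0.854)^2) = 3 / 0.270684 = 11.083034.
  gamma(1) = phi_1 gamma(0) = (-0.854)(11.083034) = -9.464911.
Therefore gamma(1) = -9.4649 (to 4 decimal places).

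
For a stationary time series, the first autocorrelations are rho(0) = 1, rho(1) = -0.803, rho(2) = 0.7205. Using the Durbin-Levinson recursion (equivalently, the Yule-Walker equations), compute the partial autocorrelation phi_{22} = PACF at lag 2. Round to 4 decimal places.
\phi_{22} = 0.2131

The PACF at lag k is phi_{kk}, the last component of the solution
to the Yule-Walker system G_k phi = r_k where
  (G_k)_{ij} = rho(|i - j|), (r_k)_i = rho(i), i,j = 1..k.
Equivalently, Durbin-Levinson gives phi_{kk} iteratively:
  phi_{11} = rho(1)
  phi_{kk} = [rho(k) - sum_{j=1..k-1} phi_{k-1,j} rho(k-j)]
            / [1 - sum_{j=1..k-1} phi_{k-1,j} rho(j)],
  phi_{k,j} = phi_{k-1,j} - phi_{kk} phi_{k-1,k-j},  j = 1..k-1.
Step k = 1:
  phi_11 = rho(1) = -0.803.
Step k = 2:
  phi_22 = [rho(2) - phi_11 rho(1)] / [1 - phi_11 rho(1)] = [0.7205 - (-0.803)(-0.803)] / [1 - (-0.803)(-0.803)]
         = 0.075691 / 0.355191 = 0.2131.
Therefore phi_{22} = 0.2131.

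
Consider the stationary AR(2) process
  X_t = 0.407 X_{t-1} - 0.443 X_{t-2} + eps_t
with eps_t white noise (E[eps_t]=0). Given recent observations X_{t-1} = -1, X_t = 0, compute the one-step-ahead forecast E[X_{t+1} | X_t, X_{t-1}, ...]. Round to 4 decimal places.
E[X_{t+1} \mid \mathcal F_t] = 0.4430

For an AR(p) model X_t = c + sum_i phi_i X_{t-i} + eps_t, the
one-step-ahead conditional mean is
  E[X_{t+1} | X_t, ...] = c + sum_i phi_i X_{t+1-i}.
Substitute known values:
  E[X_{t+1} | ...] = (0.407) * (0) + (-0.443) * (-1)
                   = 0.4430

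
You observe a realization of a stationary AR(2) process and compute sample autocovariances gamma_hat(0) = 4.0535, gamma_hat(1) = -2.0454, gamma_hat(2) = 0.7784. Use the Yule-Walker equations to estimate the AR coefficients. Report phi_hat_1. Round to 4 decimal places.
\hat\phi_{1} = -0.5470

The Yule-Walker equations for an AR(p) process read, in matrix form,
  Gamma_p phi = r_p,   with   (Gamma_p)_{ij} = gamma(|i - j|),
                       (r_p)_i = gamma(i),   i,j = 1..p.
Substitute the sample gammas (Toeplitz matrix and right-hand side of size 2):
  Gamma_p = [[4.0535, -2.0454], [-2.0454, 4.0535]]
  r_p     = [-2.0454, 0.7784]
Written out:
  4.0535 phi_1 - 2.0454 phi_2 = -2.0454
  -2.0454 phi_1 + 4.0535 phi_2 = 0.7784
Solve by Cramer's rule:
  det = gamma(0)^2 - gamma(1)^2 = (4.0535)^2 - (-2.0454)^2 = 16.43086225 - 4.18366116 = 12.24720109
  phi_hat_1 = [gamma(1) gamma(0) - gamma(1) gamma(2)] / det = [(-2.0454)(4.0535) - (-2.0454)(0.7784)] / 12.24720109 = -6.69888954 / 12.24720109 = -0.547
  phi_hat_2 = [gamma(0) gamma(2) - gamma(1)^2] / det = [(4.0535)(0.7784) - (-2.0454)^2] / 12.24720109 = -1.02841676 / 12.24720109 = -0.084
So phi_hat = [-0.5470, -0.0840].
Therefore phi_hat_1 = -0.5470.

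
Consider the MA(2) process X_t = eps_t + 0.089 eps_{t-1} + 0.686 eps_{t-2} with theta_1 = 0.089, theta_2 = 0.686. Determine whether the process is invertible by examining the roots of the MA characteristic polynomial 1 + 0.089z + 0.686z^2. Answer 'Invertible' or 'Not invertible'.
\text{Invertible}

The MA(q) characteristic polynomial is P(z) = 1 + 0.089z + 0.686z^2.
Invertibility requires all roots to lie outside the unit circle, i.e. |z| > 1 for every root.
Set 1 + (0.089) z + (0.686) z^2 = 0, i.e. a z^2 + b z + c = 0 with a = 0.686, b = 0.089, c = 1.
Discriminant D = b^2 - 4ac = (0.089)^2 - 4*(0.686)*1 = 0.007921 - (2.744) = -2.736079.
D < 0, so the roots are the complex-conjugate pair z = (-b +/- i sqrt(-D)) / (2a) = -0.0649 +/- 1.2056i.
For a conjugate pair |z|^2 = z * conj(z) = (product of roots) = c/a = 1/(0.686) = 1.457726, so |z| = sqrt(1.457726) = 1.2074 for both roots.
Moduli of all roots: 1.2074, 1.2074.
All moduli strictly greater than 1? Yes.
Verdict: Invertible.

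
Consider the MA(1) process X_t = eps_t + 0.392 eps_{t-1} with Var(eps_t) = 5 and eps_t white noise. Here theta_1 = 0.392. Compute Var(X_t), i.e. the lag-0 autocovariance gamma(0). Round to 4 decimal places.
\gamma(0) = 5.7683

For an MA(q) process X_t = eps_t + sum_i theta_i eps_{t-i} with
Var(eps_t) = sigma^2, the variance is
  gamma(0) = sigma^2 * (1 + sum_i theta_i^2).
  sum_i theta_i^2 = (0.392)^2 = 0.153664.
  gamma(0) = 5 * (1 + 0.153664) = 5 * 1.153664 = 5.76832, which rounds to 5.7683.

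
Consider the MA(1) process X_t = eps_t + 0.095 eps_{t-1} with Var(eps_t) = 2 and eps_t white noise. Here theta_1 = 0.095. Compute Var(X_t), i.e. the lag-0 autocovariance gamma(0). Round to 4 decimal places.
\gamma(0) = 2.0181

For an MA(q) process X_t = eps_t + sum_i theta_i eps_{t-i} with
Var(eps_t) = sigma^2, the variance is
  gamma(0) = sigma^2 * (1 + sum_i theta_i^2).
  sum_i theta_i^2 = (0.095)^2 = 0.009025.
  gamma(0) = 2 * (1 + 0.009025) = 2 * 1.009025 = 2.01805, which rounds to 2.0181.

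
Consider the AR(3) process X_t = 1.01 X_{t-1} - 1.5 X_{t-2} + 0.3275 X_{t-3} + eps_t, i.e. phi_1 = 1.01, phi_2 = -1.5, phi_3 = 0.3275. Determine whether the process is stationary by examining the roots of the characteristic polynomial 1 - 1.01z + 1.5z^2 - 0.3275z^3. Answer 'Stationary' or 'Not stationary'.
\text{Not stationary}

The AR(p) characteristic polynomial is P(z) = 1 - 1.01z + 1.5z^2 - 0.3275z^3.
Stationarity requires all roots to lie outside the unit circle, i.e. |z| > 1 for every root.
Degree 3: look for a simple real root z0 first, then factor out (1 - z/z0) and solve the remaining quadratic.
Testing z0 = 4: P(4) = 1 + (-1.01)(4) + (1.5)(4)^2 + (-0.3275)(4)^3
  = 1 + (-4.04) + (24) + (-20.96) = 0.  So z_0 = 4 is a root, |z_0| = 4.
Divide out the factor (1 - 0.25 z) = (1 - z/z0) (since 1/z0 = 0.25):
  P(z) = (1 - 0.25 z)(1 + (-0.76) z + (1.31) z^2)
  [check: z-coef -0.76 - (0.25) = -1.01; z^2-coef 1.31 - (0.25)(-0.76) = 1.5; z^3-coef -(0.25)(1.31) = -0.3275.]
Remaining roots from the quadratic factor 1 + (-0.76) z + (1.31) z^2:
  Set 1 + (-0.76) z + (1.31) z^2 = 0, i.e. a z^2 + b z + c = 0 with a = 1.31, b = -0.76, c = 1.
  Discriminant D = b^2 - 4ac = (-0.76)^2 - 4*(1.31)*1 = 0.5776 - (5.24) = -4.6624.
  D < 0, so the roots are the complex-conjugate pair z = (-b +/- i sqrt(-D)) / (2a) = 0.2901 +/- 0.8241i.
  For a conjugate pair |z|^2 = z * conj(z) = (product of roots) = c/a = 1/(1.31) = 0.763359, so |z| = sqrt(0.763359) = 0.8737 for both roots.
Moduli of all roots: 4.0000, 0.8737, 0.8737.
All moduli strictly greater than 1? No.
Verdict: Not stationary.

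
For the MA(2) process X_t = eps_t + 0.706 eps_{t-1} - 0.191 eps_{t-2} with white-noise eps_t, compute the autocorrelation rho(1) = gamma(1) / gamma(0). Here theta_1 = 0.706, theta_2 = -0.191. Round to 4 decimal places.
\rho(1) = 0.3721

For an MA(q) process with theta_0 = 1, the autocovariance is
  gamma(k) = sigma^2 * sum_{i=0..q-k} theta_i * theta_{i+k},
and rho(k) = gamma(k) / gamma(0). Sigma^2 cancels.
  numerator   = (1)*(0.706) + (0.706)*(-0.191) = 0.571154.
  denominator = (1)^2 + (0.706)^2 + (-0.191)^2 = 1.534917.
  rho(1) = 0.571154 / 1.534917 = 0.3721.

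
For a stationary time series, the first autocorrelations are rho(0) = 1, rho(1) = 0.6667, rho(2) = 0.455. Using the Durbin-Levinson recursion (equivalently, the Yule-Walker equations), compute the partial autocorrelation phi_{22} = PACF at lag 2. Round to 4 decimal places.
\phi_{22} = 0.0189

The PACF at lag k is phi_{kk}, the last component of the solution
to the Yule-Walker system G_k phi = r_k where
  (G_k)_{ij} = rho(|i - j|), (r_k)_i = rho(i), i,j = 1..k.
Equivalently, Durbin-Levinson gives phi_{kk} iteratively:
  phi_{11} = rho(1)
  phi_{kk} = [rho(k) - sum_{j=1..k-1} phi_{k-1,j} rho(k-j)]
            / [1 - sum_{j=1..k-1} phi_{k-1,j} rho(j)],
  phi_{k,j} = phi_{k-1,j} - phi_{kk} phi_{k-1,k-j},  j = 1..k-1.
Step k = 1:
  phi_11 = rho(1) = 0.6667.
Step k = 2:
  phi_22 = [rho(2) - phi_11 rho(1)] / [1 - phi_11 rho(1)] = [0.455 - (0.6667)(0.6667)] / [1 - (0.6667)(0.6667)]
         = 0.01051111 / 0.55551111 = 0.0189.
Therefore phi_{22} = 0.0189.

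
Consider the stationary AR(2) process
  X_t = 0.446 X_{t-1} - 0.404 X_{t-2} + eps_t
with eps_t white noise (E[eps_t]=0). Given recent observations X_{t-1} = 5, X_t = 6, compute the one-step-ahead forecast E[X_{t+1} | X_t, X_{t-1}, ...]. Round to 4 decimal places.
E[X_{t+1} \mid \mathcal F_t] = 0.6560

For an AR(p) model X_t = c + sum_i phi_i X_{t-i} + eps_t, the
one-step-ahead conditional mean is
  E[X_{t+1} | X_t, ...] = c + sum_i phi_i X_{t+1-i}.
Substitute known values:
  E[X_{t+1} | ...] = (0.446) * (6) + (-0.404) * (5)
                   = 0.6560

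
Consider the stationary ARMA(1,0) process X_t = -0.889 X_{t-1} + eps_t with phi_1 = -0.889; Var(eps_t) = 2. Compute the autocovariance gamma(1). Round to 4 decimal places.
\gamma(1) = -8.4796

Multiply the model equation by X_{t-k} and take expectations. With theta_0 = psi_0 = 1 and psi_j the MA(infinity) weights, this gives
  gamma(k) - sum_i phi_i gamma(k-i) = c_k,
  c_k = sigma^2 * sum_{j=k..q} theta_j psi_{j-k}   (c_k = 0 for k > q),
using gamma(-m) = gamma(m).
Pure AR (q = 0): c_0 = sigma^2 = 2, c_k = 0 for k >= 1.
Equations for k = 0 and k = 1 (AR order 1):
  gamma(0) = phi_1 gamma(1) + c_0
  gamma(1) = phi_1 gamma(0) + c_1
Substituting the second into the first: gamma(0) (1 - phi_1^2) = c_0 + phi_1 c_1, so
  gamma(0) = c_0 / (1 - phi_1^2) = 2 / (1 - (-0.889)^2) = 2 / 0.209679 = 9.53839.
  gamma(1) = phi_1 gamma(0) = (-0.889)(9.53839) = -8.479628.
Therefore gamma(1) = -8.4796 (to 4 decimal places).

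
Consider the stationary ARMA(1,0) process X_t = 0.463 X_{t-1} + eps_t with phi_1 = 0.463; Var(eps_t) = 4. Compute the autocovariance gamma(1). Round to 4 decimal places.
\gamma(1) = 2.3573

Multiply the model equation by X_{t-k} and take expectations. With theta_0 = psi_0 = 1 and psi_j the MA(infinity) weights, this gives
  gamma(k) - sum_i phi_i gamma(k-i) = c_k,
  c_k = sigma^2 * sum_{j=k..q} theta_j psi_{j-k}   (c_k = 0 for k > q),
using gamma(-m) = gamma(m).
Pure AR (q = 0): c_0 = sigma^2 = 4, c_k = 0 for k >= 1.
Equations for k = 0 and k = 1 (AR order 1):
  gamma(0) = phi_1 gamma(1) + c_0
  gamma(1) = phi_1 gamma(0) + c_1
Substituting the second into the first: gamma(0) (1 - phi_1^2) = c_0 + phi_1 c_1, so
  gamma(0) = c_0 / (1 - phi_1^2) = 4 / (1 - (0.463)^2) = 4 / 0.785631 = 5.091449.
  gamma(1) = phi_1 gamma(0) = (0.463)(5.091449) = 2.357341.
Therefore gamma(1) = 2.3573 (to 4 decimal places).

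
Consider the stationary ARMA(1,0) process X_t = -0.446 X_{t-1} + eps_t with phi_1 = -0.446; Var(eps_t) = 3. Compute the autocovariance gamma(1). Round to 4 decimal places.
\gamma(1) = -1.6702

Multiply the model equation by X_{t-k} and take expectations. With theta_0 = psi_0 = 1 and psi_j the MA(infinity) weights, this gives
  gamma(k) - sum_i phi_i gamma(k-i) = c_k,
  c_k = sigma^2 * sum_{j=k..q} theta_j psi_{j-k}   (c_k = 0 for k > q),
using gamma(-m) = gamma(m).
Pure AR (q = 0): c_0 = sigma^2 = 3, c_k = 0 for k >= 1.
Equations for k = 0 and k = 1 (AR order 1):
  gamma(0) = phi_1 gamma(1) + c_0
  gamma(1) = phi_1 gamma(0) + c_1
Substituting the second into the first: gamma(0) (1 - phi_1^2) = c_0 + phi_1 c_1, so
  gamma(0) = c_0 / (1 - phi_1^2) = 3 / (1 - (-0.446)^2) = 3 / 0.801084 = 3.744926.
  gamma(1) = phi_1 gamma(0) = (-0.446)(3.744926) = -1.670237.
Therefore gamma(1) = -1.6702 (to 4 decimal places).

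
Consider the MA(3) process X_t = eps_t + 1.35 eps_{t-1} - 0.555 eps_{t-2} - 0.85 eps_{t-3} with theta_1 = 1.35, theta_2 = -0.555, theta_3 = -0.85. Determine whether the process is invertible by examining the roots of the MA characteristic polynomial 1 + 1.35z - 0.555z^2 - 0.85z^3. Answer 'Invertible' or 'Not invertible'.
\text{Not invertible}

The MA(q) characteristic polynomial is P(z) = 1 + 1.35z - 0.555z^2 - 0.85z^3.
Invertibility requires all roots to lie outside the unit circle, i.e. |z| > 1 for every root.
Degree 3: look for a simple real root z0 first, then factor out (1 - z/z0) and solve the remaining quadratic.
Testing z0 = -0.8: P(-0.8) = 1 + (1.35)(-0.8) + (-0.555)(-0.8)^2 + (-0.85)(-0.8)^3
  = 1 + (-1.08) + (-0.3552) + (0.4352) = 0.  So z_0 = -0.8 is a root, |z_0| = 0.8.
Divide out the factor (1 + 1.25 z) = (1 - z/z0) (since 1/z0 = -1.25):
  P(z) = (1 + 1.25 z)(1 + (0.1) z + (-0.68) z^2)
  [check: z-coef 0.1 - (-1.25) = 1.35; z^2-coef -0.68 - (-1.25)(0.1) = -0.555; z^3-coef -(-1.25)(-0.68) = -0.85.]
Remaining roots from the quadratic factor 1 + (0.1) z + (-0.68) z^2:
  Set 1 + (0.1) z + (-0.68) z^2 = 0, i.e. a z^2 + b z + c = 0 with a = -0.68, b = 0.1, c = 1.
  Discriminant D = b^2 - 4ac = (0.1)^2 - 4*(-0.68)*1 = 0.01 - (-2.72) = 2.73.
  D >= 0, so the roots are real: z = (-b +/- sqrt(D)) / (2a) = (-0.1 +/- 1.652271) / (-1.36).
    z_1 = (-0.1 + 1.652271) / (-1.36) = -1.1414,   |z_1| = 1.1414.
    z_2 = (-0.1 - 1.652271) / (-1.36) = 1.2884,   |z_2| = 1.2884.
Moduli of all roots: 0.8000, 1.1414, 1.2884.
All moduli strictly greater than 1? No.
Verdict: Not invertible.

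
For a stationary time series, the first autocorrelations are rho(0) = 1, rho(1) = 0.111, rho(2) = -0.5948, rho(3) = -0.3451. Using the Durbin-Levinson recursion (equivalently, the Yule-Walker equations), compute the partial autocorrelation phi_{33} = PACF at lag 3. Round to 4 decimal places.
\phi_{33} = -0.2771

The PACF at lag k is phi_{kk}, the last component of the solution
to the Yule-Walker system G_k phi = r_k where
  (G_k)_{ij} = rho(|i - j|), (r_k)_i = rho(i), i,j = 1..k.
Equivalently, Durbin-Levinson gives phi_{kk} iteratively:
  phi_{11} = rho(1)
  phi_{kk} = [rho(k) - sum_{j=1..k-1} phi_{k-1,j} rho(k-j)]
            / [1 - sum_{j=1..k-1} phi_{k-1,j} rho(j)],
  phi_{k,j} = phi_{k-1,j} - phi_{kk} phi_{k-1,k-j},  j = 1..k-1.
Step k = 1:
  phi_11 = rho(1) = 0.111.
Step k = 2:
  phi_22 = [rho(2) - phi_11 rho(1)] / [1 - phi_11 rho(1)] = [-0.5948 - (0.111)(0.111)] / [1 - (0.111)(0.111)]
         = -0.607121 / 0.987679 = -0.614695.
  Update: phi_21 = phi_11 - phi_22 phi_11 = 0.111 - (-0.614695)(0.111) = 0.179231.
Step k = 3:
  phi_33 = [rho(3) - phi_21 rho(2) - phi_22 rho(1)] / [1 - phi_21 rho(1) - phi_22 rho(2)]
    numerator   = -0.3451 - (0.179231)(-0.5948) - (-0.614695)(0.111) = -0.17026223
    denominator = 1 - (0.179231)(0.111) - (-0.614695)(-0.5948) = 0.61448497
  phi_33 = -0.17026223 / 0.61448497 = -0.2771.
Therefore phi_{33} = -0.2771.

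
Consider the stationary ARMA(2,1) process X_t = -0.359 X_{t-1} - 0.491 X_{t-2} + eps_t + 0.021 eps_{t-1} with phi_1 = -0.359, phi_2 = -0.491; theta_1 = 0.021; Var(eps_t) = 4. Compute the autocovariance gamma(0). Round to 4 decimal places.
\gamma(0) = 5.5409

Multiply the model equation by X_{t-k} and take expectations. With theta_0 = psi_0 = 1 and psi_j the MA(infinity) weights, this gives
  gamma(k) - sum_i phi_i gamma(k-i) = c_k,
  c_k = sigma^2 * sum_{j=k..q} theta_j psi_{j-k}   (c_k = 0 for k > q),
using gamma(-m) = gamma(m).
psi-weights needed (psi_j = theta_j + sum_i phi_i psi_{j-i}):
  psi_1 = theta_1 + phi_1 = 0.021 + (-0.359) = -0.338
Right-hand sides:
  c_0 = sigma^2 (1 + theta_1 psi_1) = 4 * (1 + (0.021)(-0.338)) = 4 * 0.992902 = 3.971608
  c_1 = sigma^2 theta_1 = 4 * (0.021) = 0.084
  c_2 = 0
Equations for k = 0, 1, 2 (AR order 2, c_2 = 0):
  (E0) gamma(0) = phi_1 gamma(1) + phi_2 gamma(2) + c_0
  (E1) gamma(1) = phi_1 gamma(0) + phi_2 gamma(1) + c_1
  (E2) gamma(2) = phi_1 gamma(1) + phi_2 gamma(0)
From (E1): gamma(1) = A gamma(0) + B with
  A = phi_1 / (1 - phi_2) = -0.359 / 1.491 = -0.240778,   B = c_1 / (1 - phi_2) = 0.084 / 1.491 = 0.056338.
Insert (E2) into (E0): gamma(0) (1 - phi_2^2) = phi_1 (1 + phi_2) gamma(1) + c_0.
  phi_1 (1 + phi_2) = (-0.359)(0.509) = -0.182731,   1 - phi_2^2 = 0.758919.
Replace gamma(1) by A gamma(0) + B and collect gamma(0):
  gamma(0) [0.758919 - (-0.182731)(-0.240778)] = (-0.182731)(0.056338) + 3.971608
  gamma(0) * 0.714921 = 3.961313
  gamma(0) = 3.961313 / 0.714921 = 5.540907.
Therefore gamma(0) = 5.5409 (to 4 decimal places).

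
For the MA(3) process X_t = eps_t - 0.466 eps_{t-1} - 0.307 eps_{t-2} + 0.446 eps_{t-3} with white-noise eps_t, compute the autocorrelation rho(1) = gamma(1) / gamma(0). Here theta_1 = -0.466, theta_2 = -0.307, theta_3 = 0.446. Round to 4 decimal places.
\rho(1) = -0.3045

For an MA(q) process with theta_0 = 1, the autocovariance is
  gamma(k) = sigma^2 * sum_{i=0..q-k} theta_i * theta_{i+k},
and rho(k) = gamma(k) / gamma(0). Sigma^2 cancels.
  numerator   = (1)*(-0.466) + (-0.466)*(-0.307) + (-0.307)*(0.446) = -0.45986.
  denominator = (1)^2 + (-0.466)^2 + (-0.307)^2 + (0.446)^2 = 1.510321.
  rho(1) = -0.45986 / 1.510321 = -0.3045.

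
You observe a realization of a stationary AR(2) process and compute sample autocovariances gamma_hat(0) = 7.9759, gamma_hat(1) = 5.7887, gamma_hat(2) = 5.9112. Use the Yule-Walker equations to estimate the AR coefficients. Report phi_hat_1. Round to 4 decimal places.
\hat\phi_{1} = 0.3970

The Yule-Walker equations for an AR(p) process read, in matrix form,
  Gamma_p phi = r_p,   with   (Gamma_p)_{ij} = gamma(|i - j|),
                       (r_p)_i = gamma(i),   i,j = 1..p.
Substitute the sample gammas (Toeplitz matrix and right-hand side of size 2):
  Gamma_p = [[7.9759, 5.7887], [5.7887, 7.9759]]
  r_p     = [5.7887, 5.9112]
Written out:
  7.9759 phi_1 + 5.7887 phi_2 = 5.7887
  5.7887 phi_1 + 7.9759 phi_2 = 5.9112
Solve by Cramer's rule:
  det = gamma(0)^2 - gamma(1)^2 = (7.9759)^2 - (5.7887)^2 = 63.61498081 - 33.50904769 = 30.10593312
  phi_hat_1 = [gamma(1) gamma(0) - gamma(1) gamma(2)] / det = [(5.7887)(7.9759) - (5.7887)(5.9112)] / 30.10593312 = 11.95192889 / 30.10593312 = 0.397
  phi_hat_2 = [gamma(0) gamma(2) - gamma(1)^2] / det = [(7.9759)(5.9112) - (5.7887)^2] / 30.10593312 = 13.63809239 / 30.10593312 = 0.453
So phi_hat = [0.3970, 0.4530].
Therefore phi_hat_1 = 0.3970.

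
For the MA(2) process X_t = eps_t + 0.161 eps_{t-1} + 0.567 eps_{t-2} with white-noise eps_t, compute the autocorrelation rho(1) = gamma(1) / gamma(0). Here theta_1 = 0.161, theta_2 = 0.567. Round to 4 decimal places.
\rho(1) = 0.1872

For an MA(q) process with theta_0 = 1, the autocovariance is
  gamma(k) = sigma^2 * sum_{i=0..q-k} theta_i * theta_{i+k},
and rho(k) = gamma(k) / gamma(0). Sigma^2 cancels.
  numerator   = (1)*(0.161) + (0.161)*(0.567) = 0.252287.
  denominator = (1)^2 + (0.161)^2 + (0.567)^2 = 1.34741.
  rho(1) = 0.252287 / 1.34741 = 0.1872.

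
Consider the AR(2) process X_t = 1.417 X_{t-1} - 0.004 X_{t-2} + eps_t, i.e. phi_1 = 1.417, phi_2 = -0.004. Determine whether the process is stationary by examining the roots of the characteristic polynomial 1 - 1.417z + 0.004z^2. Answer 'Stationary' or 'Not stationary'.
\text{Not stationary}

The AR(p) characteristic polynomial is P(z) = 1 - 1.417z + 0.004z^2.
Stationarity requires all roots to lie outside the unit circle, i.e. |z| > 1 for every root.
Set 1 + (-1.417) z + (0.004) z^2 = 0, i.e. a z^2 + b z + c = 0 with a = 0.004, b = -1.417, c = 1.
Discriminant D = b^2 - 4ac = (-1.417)^2 - 4*(0.004)*1 = 2.007889 - (0.016) = 1.991889.
D >= 0, so the roots are real: z = (-b +/- sqrt(D)) / (2a) = (1.417 +/- 1.411343) / (0.008).
  z_1 = (1.417 + 1.411343) / (0.008) = 353.5429,   |z_1| = 353.5429.
  z_2 = (1.417 - 1.411343) / (0.008) = 0.7071,   |z_2| = 0.7071.
Moduli of all roots: 353.5429, 0.7071.
All moduli strictly greater than 1? No.
Verdict: Not stationary.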